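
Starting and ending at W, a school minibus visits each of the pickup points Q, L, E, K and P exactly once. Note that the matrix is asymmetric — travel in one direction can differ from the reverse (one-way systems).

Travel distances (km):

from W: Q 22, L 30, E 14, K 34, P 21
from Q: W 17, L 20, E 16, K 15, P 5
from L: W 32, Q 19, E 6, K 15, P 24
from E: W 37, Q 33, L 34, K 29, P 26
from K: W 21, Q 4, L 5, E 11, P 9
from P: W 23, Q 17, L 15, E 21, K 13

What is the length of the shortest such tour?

W→Q→L→E→K→P→W: 22+20+6+29+9+23 = 109
W→Q→L→E→P→K→W: 22+20+6+26+13+21 = 108
W→Q→L→K→E→P→W: 22+20+15+11+26+23 = 117
W→Q→L→K→P→E→W: 22+20+15+9+21+37 = 124
W→Q→L→P→E→K→W: 22+20+24+21+29+21 = 137
W→Q→L→P→K→E→W: 22+20+24+13+11+37 = 127
W→Q→E→L→K→P→W: 22+16+34+15+9+23 = 119
W→Q→E→L→P→K→W: 22+16+34+24+13+21 = 130
W→Q→E→K→L→P→W: 22+16+29+5+24+23 = 119
W→Q→E→K→P→L→W: 22+16+29+9+15+32 = 123
W→Q→E→P→L→K→W: 22+16+26+15+15+21 = 115
W→Q→E→P→K→L→W: 22+16+26+13+5+32 = 114
W→Q→K→L→E→P→W: 22+15+5+6+26+23 = 97
W→Q→K→L→P→E→W: 22+15+5+24+21+37 = 124
… (106 more)
W→Q→P→K→L→E→W: 22+5+13+5+6+37 = 88  ← best
The minimum is 88.
One optimal route: W → Q → P → K → L → E → W.

Shortest round trip = 88 km.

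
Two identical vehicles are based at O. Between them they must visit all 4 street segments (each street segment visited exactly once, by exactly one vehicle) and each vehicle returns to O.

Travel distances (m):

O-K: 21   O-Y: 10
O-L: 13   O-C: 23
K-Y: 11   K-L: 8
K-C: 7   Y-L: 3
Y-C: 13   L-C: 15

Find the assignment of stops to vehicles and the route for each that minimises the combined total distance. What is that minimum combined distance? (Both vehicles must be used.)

Try each way of splitting the stops between the two vehicles (each non-empty) and, for each split, find the best tour for each vehicle:
  {K} + {Y, L, C}: 42 + 51 = 93
  {Y} + {K, L, C}: 20 + 51 = 71
  {K, Y} + {L, C}: 42 + 51 = 93
  {L} + {K, Y, C}: 26 + 51 = 77
  {K, L} + {Y, C}: 42 + 46 = 88
  {Y, L} + {K, C}: 26 + 51 = 77
  … (7 splits in total)
Best: vehicle 1 O → Y → O = 20; vehicle 2 O → L → K → C → O = 51; combined 71.

71 m — the smallest possible combined total.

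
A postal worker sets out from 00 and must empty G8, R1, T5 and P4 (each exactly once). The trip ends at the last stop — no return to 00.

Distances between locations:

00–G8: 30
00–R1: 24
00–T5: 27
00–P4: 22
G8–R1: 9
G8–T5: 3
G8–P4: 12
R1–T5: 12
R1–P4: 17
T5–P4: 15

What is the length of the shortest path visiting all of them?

49 — the minimum one-way total.

There are 4! = 24 possible orderings.
00 - G8 - R1 - T5 - P4: 30+9+12+15 = 66
00 - G8 - R1 - P4 - T5: 30+9+17+15 = 71
00 - G8 - T5 - R1 - P4: 30+3+12+17 = 62
00 - G8 - T5 - P4 - R1: 30+3+15+17 = 65
00 - G8 - P4 - R1 - T5: 30+12+17+12 = 71
00 - G8 - P4 - T5 - R1: 30+12+15+12 = 69
00 - R1 - G8 - T5 - P4: 24+9+3+15 = 51
00 - R1 - G8 - P4 - T5: 24+9+12+15 = 60
00 - R1 - T5 - G8 - P4: 24+12+3+12 = 51
00 - R1 - T5 - P4 - G8: 24+12+15+12 = 63
00 - R1 - P4 - G8 - T5: 24+17+12+3 = 56
00 - R1 - P4 - T5 - G8: 24+17+15+3 = 59
00 - T5 - G8 - R1 - P4: 27+3+9+17 = 56
00 - T5 - G8 - P4 - R1: 27+3+12+17 = 59
… (10 more)
00 - P4 - G8 - T5 - R1: 22+12+3+12 = 49  ← best
The minimum is 49.
One shortest path: 00 → P4 → G8 → T5 → R1.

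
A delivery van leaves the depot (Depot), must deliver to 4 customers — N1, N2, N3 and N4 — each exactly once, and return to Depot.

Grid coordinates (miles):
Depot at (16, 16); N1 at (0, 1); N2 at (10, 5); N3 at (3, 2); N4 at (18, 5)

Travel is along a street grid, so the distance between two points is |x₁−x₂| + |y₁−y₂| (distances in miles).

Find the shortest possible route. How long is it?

Minimum total distance: 66 miles.

With 4 stops there are 4!/2 = 12 distinct round trips (a route and its reverse cost the same).
Depot - N1 - N2 - N3 - N4 - Depot: 31+14+10+18+13 = 86
Depot - N1 - N2 - N4 - N3 - Depot: 31+14+8+18+27 = 98
Depot - N1 - N3 - N2 - N4 - Depot: 31+4+10+8+13 = 66
Depot - N1 - N3 - N4 - N2 - Depot: 31+4+18+8+17 = 78
Depot - N1 - N4 - N2 - N3 - Depot: 31+22+8+10+27 = 98
Depot - N1 - N4 - N3 - N2 - Depot: 31+22+18+10+17 = 98
Depot - N2 - N1 - N3 - N4 - Depot: 17+14+4+18+13 = 66
Depot - N2 - N1 - N4 - N3 - Depot: 17+14+22+18+27 = 98
Depot - N2 - N3 - N1 - N4 - Depot: 17+10+4+22+13 = 66
Depot - N2 - N4 - N1 - N3 - Depot: 17+8+22+4+27 = 78
Depot - N3 - N1 - N2 - N4 - Depot: 27+4+14+8+13 = 66
Depot - N3 - N2 - N1 - N4 - Depot: 27+10+14+22+13 = 86
The minimum is 66.
One optimal route: Depot → N1 → N3 → N2 → N4 → Depot (or its reverse).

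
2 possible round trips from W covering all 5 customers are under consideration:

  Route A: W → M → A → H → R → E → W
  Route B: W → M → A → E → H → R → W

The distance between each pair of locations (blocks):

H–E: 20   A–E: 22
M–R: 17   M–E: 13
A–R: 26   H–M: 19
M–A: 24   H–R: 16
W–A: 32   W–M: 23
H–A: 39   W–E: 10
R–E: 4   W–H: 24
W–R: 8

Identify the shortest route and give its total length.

Route A: 23 + 24 + 39 + 16 + 4 + 10 = 116
Route B: 23 + 24 + 22 + 20 + 16 + 8 = 113

113 blocks — Route B is the shortest.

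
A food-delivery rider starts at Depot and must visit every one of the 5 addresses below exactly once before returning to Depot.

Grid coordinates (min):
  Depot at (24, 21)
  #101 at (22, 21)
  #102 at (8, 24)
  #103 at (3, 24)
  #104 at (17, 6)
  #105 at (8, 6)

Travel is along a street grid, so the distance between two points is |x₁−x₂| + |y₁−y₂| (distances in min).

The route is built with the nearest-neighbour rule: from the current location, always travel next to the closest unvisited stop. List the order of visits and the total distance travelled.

Total distance 78 min via the nearest-neighbour route Depot → #101 → #102 → #103 → #105 → #104 → Depot.

Depot → [#101:2 / #102:19 / #104:22 / #103:24 / #105:31] → #101 (2)
#101 → [#102:17 / #104:20 / #103:22 / #105:29] → #102 (17)
#102 → [#103:5 / #105:18 / #104:27] → #103 (5)
#103 → [#105:23 / #104:32] → #105 (23)
#105 → [#104:9] → #104 (9)
Return #104→Depot: 22.
Total = 2 + 17 + 5 + 23 + 9 + 22 = 78.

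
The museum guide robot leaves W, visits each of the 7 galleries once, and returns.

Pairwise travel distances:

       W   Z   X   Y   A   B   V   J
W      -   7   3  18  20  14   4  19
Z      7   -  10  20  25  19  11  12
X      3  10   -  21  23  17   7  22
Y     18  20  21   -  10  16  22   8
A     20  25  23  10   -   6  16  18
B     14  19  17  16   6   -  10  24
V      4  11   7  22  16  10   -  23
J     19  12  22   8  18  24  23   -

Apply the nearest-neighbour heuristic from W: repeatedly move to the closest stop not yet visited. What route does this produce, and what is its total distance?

63 along W → X → V → B → A → Y → J → Z → W.

From W: distances to unvisited — X=3, V=4, Z=7, B=14, Y=18, J=19, A=20. Nearest is X (3).
From X: distances to unvisited — V=7, Z=10, B=17, Y=21, J=22, A=23. Nearest is V (7).
From V: distances to unvisited — B=10, Z=11, A=16, Y=22, J=23. Nearest is B (10).
From B: distances to unvisited — A=6, Y=16, Z=19, J=24. Nearest is A (6).
From A: distances to unvisited — Y=10, J=18, Z=25. Nearest is Y (10).
From Y: distances to unvisited — J=8, Z=20. Nearest is J (8).
From J: distances to unvisited — Z=12. Nearest is Z (12).
Return Z→W: 7.
Total = 3 + 7 + 10 + 6 + 10 + 8 + 12 + 7 = 63.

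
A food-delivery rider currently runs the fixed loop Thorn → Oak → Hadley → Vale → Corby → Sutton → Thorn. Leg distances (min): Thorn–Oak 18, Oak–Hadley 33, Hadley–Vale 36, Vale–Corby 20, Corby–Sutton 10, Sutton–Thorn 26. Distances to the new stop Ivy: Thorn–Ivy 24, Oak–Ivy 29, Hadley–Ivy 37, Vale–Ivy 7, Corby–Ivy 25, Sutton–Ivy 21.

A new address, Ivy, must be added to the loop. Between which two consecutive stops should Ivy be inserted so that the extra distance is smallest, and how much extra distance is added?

Adding 8 min by placing Ivy on the Hadley–Vale leg.

Insertion cost between consecutive stops i–j is d(i,Ivy) + d(Ivy,j) − d(i,j):
  between Thorn and Oak: 24 + 29 − 18 = 35
  between Oak and Hadley: 29 + 37 − 33 = 33
  between Hadley and Vale: 37 + 7 − 36 = 8
  between Vale and Corby: 7 + 25 − 20 = 12
  between Corby and Sutton: 25 + 21 − 10 = 36
  between Sutton and Thorn: 21 + 24 − 26 = 19
Cheapest insertion is between Hadley and Vale, adding 8.
New total = 143 + 8 = 151.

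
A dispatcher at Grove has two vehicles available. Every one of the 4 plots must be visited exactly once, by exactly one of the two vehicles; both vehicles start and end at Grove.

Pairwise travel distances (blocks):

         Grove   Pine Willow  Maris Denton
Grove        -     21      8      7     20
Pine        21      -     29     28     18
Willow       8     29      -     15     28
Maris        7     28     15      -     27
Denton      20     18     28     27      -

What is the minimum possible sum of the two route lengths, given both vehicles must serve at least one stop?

Minimum combined distance: 89 blocks.

Check every non-empty split of the stops between the two vehicles; for each half take its own optimal tour:
  {Pine} + {Willow, Maris, Denton}: 42 + 70 = 112
  {Willow} + {Pine, Maris, Denton}: 16 + 73 = 89
  {Pine, Willow} + {Maris, Denton}: 58 + 54 = 112
  {Maris} + {Pine, Willow, Denton}: 14 + 75 = 89
  {Pine, Maris} + {Willow, Denton}: 56 + 56 = 112
  {Willow, Maris} + {Pine, Denton}: 30 + 59 = 89
  … (7 splits in total)
Best: vehicle 1 Grove → Willow → Grove = 16; vehicle 2 Grove → Pine → Denton → Maris → Grove = 73; combined 89.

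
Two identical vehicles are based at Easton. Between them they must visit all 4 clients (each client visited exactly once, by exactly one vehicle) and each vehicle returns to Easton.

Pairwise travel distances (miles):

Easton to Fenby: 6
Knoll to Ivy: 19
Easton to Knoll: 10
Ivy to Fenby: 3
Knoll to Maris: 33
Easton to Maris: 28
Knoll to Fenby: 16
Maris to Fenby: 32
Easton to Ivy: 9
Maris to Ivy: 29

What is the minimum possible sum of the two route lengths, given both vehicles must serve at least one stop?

86 miles — the smallest possible combined total.

There are 2^3 − 1 = 7 ways to divide the 4 stops into two non-empty groups. For each, the best each vehicle can do is its own shortest tour through its group:
  {Knoll} + {Maris, Ivy, Fenby}: 20 + 66 = 86
  {Maris} + {Knoll, Ivy, Fenby}: 56 + 38 = 94
  {Knoll, Maris} + {Ivy, Fenby}: 71 + 18 = 89
  {Ivy} + {Knoll, Maris, Fenby}: 18 + 81 = 99
  {Knoll, Ivy} + {Maris, Fenby}: 38 + 66 = 104
  {Maris, Ivy} + {Knoll, Fenby}: 66 + 32 = 98
  … (7 splits in total)
Best: vehicle 1 Easton → Knoll → Easton = 20; vehicle 2 Easton → Maris → Ivy → Fenby → Easton = 66; combined 86.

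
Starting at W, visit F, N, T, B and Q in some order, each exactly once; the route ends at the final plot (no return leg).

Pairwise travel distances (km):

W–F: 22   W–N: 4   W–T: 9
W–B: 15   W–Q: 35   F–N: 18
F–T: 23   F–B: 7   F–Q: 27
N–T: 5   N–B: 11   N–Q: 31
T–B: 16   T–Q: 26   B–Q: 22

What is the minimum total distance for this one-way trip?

There are 5! = 120 possible orderings.
W → F → N → T → B → Q: 22+18+5+16+22 = 83
W → F → N → T → Q → B: 22+18+5+26+22 = 93
W → F → N → B → T → Q: 22+18+11+16+26 = 93
W → F → N → B → Q → T: 22+18+11+22+26 = 99
W → F → N → Q → T → B: 22+18+31+26+16 = 113
W → F → N → Q → B → T: 22+18+31+22+16 = 109
W → F → T → N → B → Q: 22+23+5+11+22 = 83
W → F → T → N → Q → B: 22+23+5+31+22 = 103
W → F → T → B → N → Q: 22+23+16+11+31 = 103
W → F → T → B → Q → N: 22+23+16+22+31 = 114
W → F → T → Q → N → B: 22+23+26+31+11 = 113
W → F → T → Q → B → N: 22+23+26+22+11 = 104
W → F → B → N → T → Q: 22+7+11+5+26 = 71
W → F → B → N → Q → T: 22+7+11+31+26 = 97
… (106 more)
W → N → T → B → F → Q: 4+5+16+7+27 = 59  ← best
The minimum is 59.
One shortest path: W → N → T → B → F → Q.

Minimum one-way distance = 59 km.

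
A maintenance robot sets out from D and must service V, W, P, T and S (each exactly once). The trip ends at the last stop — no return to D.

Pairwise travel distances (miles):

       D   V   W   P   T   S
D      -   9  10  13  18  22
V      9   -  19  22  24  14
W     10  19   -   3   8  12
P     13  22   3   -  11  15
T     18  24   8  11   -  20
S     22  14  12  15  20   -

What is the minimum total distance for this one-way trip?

Shortest open route: 49 miles.

There are 5! = 120 possible orderings.
D→V→W→P→T→S: 9+19+3+11+20 = 62
D→V→W→P→S→T: 9+19+3+15+20 = 66
D→V→W→T→P→S: 9+19+8+11+15 = 62
D→V→W→T→S→P: 9+19+8+20+15 = 71
D→V→W→S→P→T: 9+19+12+15+11 = 66
D→V→W→S→T→P: 9+19+12+20+11 = 71
D→V→P→W→T→S: 9+22+3+8+20 = 62
D→V→P→W→S→T: 9+22+3+12+20 = 66
D→V→P→T→W→S: 9+22+11+8+12 = 62
D→V→P→T→S→W: 9+22+11+20+12 = 74
D→V→P→S→W→T: 9+22+15+12+8 = 66
D→V→P→S→T→W: 9+22+15+20+8 = 74
D→V→T→W→P→S: 9+24+8+3+15 = 59
D→V→T→W→S→P: 9+24+8+12+15 = 68
… (106 more)
D→V→S→W→P→T: 9+14+12+3+11 = 49  ← best
The minimum is 49.
One shortest path: D → V → S → W → P → T.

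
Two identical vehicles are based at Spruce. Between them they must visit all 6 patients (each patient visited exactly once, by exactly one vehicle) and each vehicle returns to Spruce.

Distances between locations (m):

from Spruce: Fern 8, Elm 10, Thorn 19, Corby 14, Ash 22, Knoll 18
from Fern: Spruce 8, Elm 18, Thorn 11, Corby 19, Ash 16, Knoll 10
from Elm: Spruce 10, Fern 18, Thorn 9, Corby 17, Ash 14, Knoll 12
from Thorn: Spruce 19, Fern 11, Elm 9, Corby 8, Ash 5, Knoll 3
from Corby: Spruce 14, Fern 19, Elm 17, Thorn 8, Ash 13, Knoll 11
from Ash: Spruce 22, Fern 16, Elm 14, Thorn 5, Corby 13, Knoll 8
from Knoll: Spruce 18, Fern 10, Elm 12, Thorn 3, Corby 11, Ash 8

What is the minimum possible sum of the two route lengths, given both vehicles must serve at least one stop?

Try each way of splitting the stops between the two vehicles (each non-empty) and, for each split, find the best tour for each vehicle:
  {Fern} + {Elm, Thorn, Corby, Ash, Knoll}: 16 + 57 = 73
  {Elm} + {Fern, Thorn, Corby, Ash, Knoll}: 20 + 53 = 73
  {Fern, Elm} + {Thorn, Corby, Ash, Knoll}: 36 + 53 = 89
  {Thorn} + {Fern, Elm, Corby, Ash, Knoll}: 38 + 66 = 104
  {Fern, Thorn} + {Elm, Corby, Ash, Knoll}: 38 + 57 = 95
  {Elm, Thorn} + {Fern, Corby, Ash, Knoll}: 38 + 53 = 91
  … (31 splits in total)
Best: vehicle 1 Spruce → Fern → Spruce = 16; vehicle 2 Spruce → Elm → Thorn → Ash → Knoll → Corby → Spruce = 57; combined 73.

73 m — the smallest possible combined total.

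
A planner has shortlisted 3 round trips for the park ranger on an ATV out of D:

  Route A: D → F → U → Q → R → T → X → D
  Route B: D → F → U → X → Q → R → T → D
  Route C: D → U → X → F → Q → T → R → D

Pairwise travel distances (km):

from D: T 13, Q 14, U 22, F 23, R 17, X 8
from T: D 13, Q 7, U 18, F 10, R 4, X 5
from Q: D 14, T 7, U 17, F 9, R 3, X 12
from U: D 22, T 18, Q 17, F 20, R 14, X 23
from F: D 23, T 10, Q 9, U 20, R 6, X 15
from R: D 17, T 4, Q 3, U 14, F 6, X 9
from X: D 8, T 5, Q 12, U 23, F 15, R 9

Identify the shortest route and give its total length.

80 km — Route A is the shortest.

Route A: 23 + 20 + 17 + 3 + 4 + 5 + 8 = 80
Route B: 23 + 20 + 23 + 12 + 3 + 4 + 13 = 98
Route C: 22 + 23 + 15 + 9 + 7 + 4 + 17 = 97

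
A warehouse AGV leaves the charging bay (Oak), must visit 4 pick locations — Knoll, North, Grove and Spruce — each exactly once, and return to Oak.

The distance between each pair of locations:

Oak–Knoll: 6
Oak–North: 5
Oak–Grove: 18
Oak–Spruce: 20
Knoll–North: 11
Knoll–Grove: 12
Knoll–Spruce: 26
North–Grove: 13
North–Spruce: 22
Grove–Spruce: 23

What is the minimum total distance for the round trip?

68 — the shortest possible round trip.

Oak→Knoll→North→Grove→Spruce→Oak: 6+11+13+23+20 = 73
Oak→Knoll→North→Spruce→Grove→Oak: 6+11+22+23+18 = 80
Oak→Knoll→Grove→North→Spruce→Oak: 6+12+13+22+20 = 73
Oak→Knoll→Grove→Spruce→North→Oak: 6+12+23+22+5 = 68
Oak→Knoll→Spruce→North→Grove→Oak: 6+26+22+13+18 = 85
Oak→Knoll→Spruce→Grove→North→Oak: 6+26+23+13+5 = 73
Oak→North→Knoll→Grove→Spruce→Oak: 5+11+12+23+20 = 71
Oak→North→Knoll→Spruce→Grove→Oak: 5+11+26+23+18 = 83
Oak→North→Grove→Knoll→Spruce→Oak: 5+13+12+26+20 = 76
Oak→North→Spruce→Knoll→Grove→Oak: 5+22+26+12+18 = 83
Oak→Grove→Knoll→North→Spruce→Oak: 18+12+11+22+20 = 83
Oak→Grove→North→Knoll→Spruce→Oak: 18+13+11+26+20 = 88
The minimum is 68.
One optimal route: Oak → Knoll → Grove → Spruce → North → Oak (or its reverse).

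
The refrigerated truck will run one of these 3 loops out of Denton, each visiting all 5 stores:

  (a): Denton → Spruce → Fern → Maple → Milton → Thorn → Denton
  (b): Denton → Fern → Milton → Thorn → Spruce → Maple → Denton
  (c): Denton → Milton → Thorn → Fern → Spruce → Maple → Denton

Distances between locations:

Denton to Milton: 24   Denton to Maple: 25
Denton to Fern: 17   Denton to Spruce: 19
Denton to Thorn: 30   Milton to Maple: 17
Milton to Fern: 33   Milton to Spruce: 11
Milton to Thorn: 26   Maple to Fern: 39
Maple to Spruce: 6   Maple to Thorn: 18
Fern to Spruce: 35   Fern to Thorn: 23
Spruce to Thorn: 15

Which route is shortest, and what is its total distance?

(a): 19 + 35 + 39 + 17 + 26 + 30 = 166
(b): 17 + 33 + 26 + 15 + 6 + 25 = 122
(c): 24 + 26 + 23 + 35 + 6 + 25 = 139

122 — (b) is the shortest.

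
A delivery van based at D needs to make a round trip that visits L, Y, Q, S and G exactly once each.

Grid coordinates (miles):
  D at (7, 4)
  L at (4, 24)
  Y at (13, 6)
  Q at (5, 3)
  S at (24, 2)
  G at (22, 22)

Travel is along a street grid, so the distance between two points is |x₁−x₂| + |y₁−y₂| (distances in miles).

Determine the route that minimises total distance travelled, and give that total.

There are 60 distinct closed tours to check (reversals are equivalent).
D → L → Y → Q → S → G → D: 23+27+11+20+22+33 = 136
D → L → Y → Q → G → S → D: 23+27+11+36+22+19 = 138
D → L → Y → S → Q → G → D: 23+27+15+20+36+33 = 154
D → L → Y → S → G → Q → D: 23+27+15+22+36+3 = 126
D → L → Y → G → Q → S → D: 23+27+25+36+20+19 = 150
D → L → Y → G → S → Q → D: 23+27+25+22+20+3 = 120
D → L → Q → Y → S → G → D: 23+22+11+15+22+33 = 126
D → L → Q → Y → G → S → D: 23+22+11+25+22+19 = 122
D → L → Q → S → Y → G → D: 23+22+20+15+25+33 = 138
D → L → Q → S → G → Y → D: 23+22+20+22+25+8 = 120
D → L → Q → G → Y → S → D: 23+22+36+25+15+19 = 140
D → L → Q → G → S → Y → D: 23+22+36+22+15+8 = 126
D → L → S → Y → Q → G → D: 23+42+15+11+36+33 = 160
D → L → S → Y → G → Q → D: 23+42+15+25+36+3 = 144
… (46 more)
D → Y → S → G → L → Q → D: 8+15+22+20+22+3 = 90  ← best
The minimum is 90.
One optimal route: D → Y → S → G → L → Q → D (or its reverse).

Shortest round trip = 90 miles.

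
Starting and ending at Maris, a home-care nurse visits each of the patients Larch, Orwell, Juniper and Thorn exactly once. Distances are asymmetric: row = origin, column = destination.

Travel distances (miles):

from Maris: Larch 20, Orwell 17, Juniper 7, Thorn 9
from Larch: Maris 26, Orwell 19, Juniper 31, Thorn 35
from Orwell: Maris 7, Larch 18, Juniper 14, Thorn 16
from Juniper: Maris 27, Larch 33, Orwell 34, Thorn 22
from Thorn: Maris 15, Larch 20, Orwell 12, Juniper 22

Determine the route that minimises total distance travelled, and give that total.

Maris - Larch - Orwell - Juniper - Thorn - Maris: 20+19+14+22+15 = 90
Maris - Larch - Orwell - Thorn - Juniper - Maris: 20+19+16+22+27 = 104
Maris - Larch - Juniper - Orwell - Thorn - Maris: 20+31+34+16+15 = 116
Maris - Larch - Juniper - Thorn - Orwell - Maris: 20+31+22+12+7 = 92
Maris - Larch - Thorn - Orwell - Juniper - Maris: 20+35+12+14+27 = 108
Maris - Larch - Thorn - Juniper - Orwell - Maris: 20+35+22+34+7 = 118
Maris - Orwell - Larch - Juniper - Thorn - Maris: 17+18+31+22+15 = 103
Maris - Orwell - Larch - Thorn - Juniper - Maris: 17+18+35+22+27 = 119
Maris - Orwell - Juniper - Larch - Thorn - Maris: 17+14+33+35+15 = 114
Maris - Orwell - Juniper - Thorn - Larch - Maris: 17+14+22+20+26 = 99
Maris - Orwell - Thorn - Larch - Juniper - Maris: 17+16+20+31+27 = 111
Maris - Orwell - Thorn - Juniper - Larch - Maris: 17+16+22+33+26 = 114
Maris - Juniper - Larch - Orwell - Thorn - Maris: 7+33+19+16+15 = 90
Maris - Juniper - Larch - Thorn - Orwell - Maris: 7+33+35+12+7 = 94
… (10 more)
Maris - Juniper - Thorn - Larch - Orwell - Maris: 7+22+20+19+7 = 75  ← best
The minimum is 75.
One optimal route: Maris → Juniper → Thorn → Larch → Orwell → Maris.

Minimum total distance: 75 miles.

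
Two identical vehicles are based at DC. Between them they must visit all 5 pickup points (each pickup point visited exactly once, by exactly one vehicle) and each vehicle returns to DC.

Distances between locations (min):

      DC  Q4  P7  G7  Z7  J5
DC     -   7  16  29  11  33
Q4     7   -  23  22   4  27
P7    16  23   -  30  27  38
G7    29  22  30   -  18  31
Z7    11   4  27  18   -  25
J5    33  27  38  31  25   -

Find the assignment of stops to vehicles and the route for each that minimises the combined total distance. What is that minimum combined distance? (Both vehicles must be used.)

Try each way of splitting the stops between the two vehicles (each non-empty) and, for each split, find the best tour for each vehicle:
  {Q4} + {P7, G7, Z7, J5}: 14 + 113 = 127
  {P7} + {Q4, G7, Z7, J5}: 32 + 93 = 125
  {Q4, P7} + {G7, Z7, J5}: 46 + 93 = 139
  {G7} + {Q4, P7, Z7, J5}: 58 + 90 = 148
  {Q4, G7} + {P7, Z7, J5}: 58 + 90 = 148
  {P7, G7} + {Q4, Z7, J5}: 75 + 69 = 144
  … (15 splits in total)
Best: vehicle 1 DC → P7 → DC = 32; vehicle 2 DC → Q4 → Z7 → G7 → J5 → DC = 93; combined 125.

Minimum combined distance: 125 min.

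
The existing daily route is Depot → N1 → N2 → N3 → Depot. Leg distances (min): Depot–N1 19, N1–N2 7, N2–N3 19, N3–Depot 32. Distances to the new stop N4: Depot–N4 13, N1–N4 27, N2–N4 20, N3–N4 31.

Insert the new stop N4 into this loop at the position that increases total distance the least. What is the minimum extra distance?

Insertion cost between consecutive stops i–j is d(i,N4) + d(N4,j) − d(i,j):
  between Depot and N1: 13 + 27 − 19 = 21
  between N1 and N2: 27 + 20 − 7 = 40
  between N2 and N3: 20 + 31 − 19 = 32
  between N3 and Depot: 31 + 13 − 32 = 12
Cheapest insertion is between N3 and Depot, adding 12.
New total = 77 + 12 = 89.

Adding 12 min by placing N4 on the N3–Depot leg.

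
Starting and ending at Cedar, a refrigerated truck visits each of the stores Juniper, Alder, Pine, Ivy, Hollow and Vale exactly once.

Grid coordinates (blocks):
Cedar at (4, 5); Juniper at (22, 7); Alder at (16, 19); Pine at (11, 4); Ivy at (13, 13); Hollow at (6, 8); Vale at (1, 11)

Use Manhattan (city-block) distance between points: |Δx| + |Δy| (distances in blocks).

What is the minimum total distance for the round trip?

76 blocks — the shortest possible round trip.

There are 360 distinct closed tours to check (reversals are equivalent).
Cedar-Juniper-Alder-Pine-Ivy-Hollow-Vale-Cedar: 20+18+20+11+12+8+9 = 98
Cedar-Juniper-Alder-Pine-Ivy-Vale-Hollow-Cedar: 20+18+20+11+14+8+5 = 96
Cedar-Juniper-Alder-Pine-Hollow-Ivy-Vale-Cedar: 20+18+20+9+12+14+9 = 102
Cedar-Juniper-Alder-Pine-Hollow-Vale-Ivy-Cedar: 20+18+20+9+8+14+17 = 106
Cedar-Juniper-Alder-Pine-Vale-Ivy-Hollow-Cedar: 20+18+20+17+14+12+5 = 106
Cedar-Juniper-Alder-Pine-Vale-Hollow-Ivy-Cedar: 20+18+20+17+8+12+17 = 112
Cedar-Juniper-Alder-Ivy-Pine-Hollow-Vale-Cedar: 20+18+9+11+9+8+9 = 84
Cedar-Juniper-Alder-Ivy-Pine-Vale-Hollow-Cedar: 20+18+9+11+17+8+5 = 88
… (352 more)
Cedar-Pine-Juniper-Alder-Ivy-Vale-Hollow-Cedar: 8+14+18+9+14+8+5 = 76  ← best
The minimum is 76.
One optimal route: Cedar → Pine → Juniper → Alder → Ivy → Vale → Hollow → Cedar (or its reverse).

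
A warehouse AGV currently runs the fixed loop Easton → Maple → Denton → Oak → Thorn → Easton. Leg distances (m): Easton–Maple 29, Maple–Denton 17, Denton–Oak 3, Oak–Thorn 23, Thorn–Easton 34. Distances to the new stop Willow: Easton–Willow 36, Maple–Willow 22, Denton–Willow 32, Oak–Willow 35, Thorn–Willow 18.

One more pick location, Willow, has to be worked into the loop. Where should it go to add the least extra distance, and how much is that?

Insertion cost between consecutive stops i–j is d(i,Willow) + d(Willow,j) − d(i,j):
  between Easton and Maple: 36 + 22 − 29 = 29
  between Maple and Denton: 22 + 32 − 17 = 37
  between Denton and Oak: 32 + 35 − 3 = 64
  between Oak and Thorn: 35 + 18 − 23 = 30
  between Thorn and Easton: 18 + 36 − 34 = 20
Cheapest insertion is between Thorn and Easton, adding 20.
New total = 106 + 20 = 126.

Minimum extra distance: 20 m, inserting Willow between Thorn and Easton.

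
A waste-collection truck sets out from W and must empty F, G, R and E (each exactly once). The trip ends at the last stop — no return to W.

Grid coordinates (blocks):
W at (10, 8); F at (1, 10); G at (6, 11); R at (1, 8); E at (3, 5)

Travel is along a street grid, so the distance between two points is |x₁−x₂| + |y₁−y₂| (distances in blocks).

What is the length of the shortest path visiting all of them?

There are 4! = 24 possible orderings.
W → F → G → R → E: 11+6+8+5 = 30
W → F → G → E → R: 11+6+9+5 = 31
W → F → R → G → E: 11+2+8+9 = 30
W → F → R → E → G: 11+2+5+9 = 27
W → F → E → G → R: 11+7+9+8 = 35
W → F → E → R → G: 11+7+5+8 = 31
W → G → F → R → E: 7+6+2+5 = 20
W → G → F → E → R: 7+6+7+5 = 25
W → G → R → F → E: 7+8+2+7 = 24
W → G → R → E → F: 7+8+5+7 = 27
W → G → E → F → R: 7+9+7+2 = 25
W → G → E → R → F: 7+9+5+2 = 23
W → R → F → G → E: 9+2+6+9 = 26
W → R → F → E → G: 9+2+7+9 = 27
… (10 more)
The minimum is 20.
One shortest path: W → G → F → R → E.

Minimum one-way distance = 20 blocks.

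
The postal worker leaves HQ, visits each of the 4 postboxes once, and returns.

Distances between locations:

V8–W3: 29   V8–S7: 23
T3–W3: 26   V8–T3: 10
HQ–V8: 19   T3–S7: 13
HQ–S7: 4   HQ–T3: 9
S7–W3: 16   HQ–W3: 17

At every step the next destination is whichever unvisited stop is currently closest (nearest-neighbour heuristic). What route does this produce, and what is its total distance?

73 along HQ → S7 → T3 → V8 → W3 → HQ.

At HQ the remaining stops are S7 4, T3 9, W3 17, V8 19; go to S7.
At S7 the remaining stops are T3 13, W3 16, V8 23; go to T3.
At T3 the remaining stops are V8 10, W3 26; go to V8.
At V8 the remaining stops are W3 29; go to W3.
Return W3→HQ: 17.
Total = 4 + 13 + 10 + 29 + 17 = 73.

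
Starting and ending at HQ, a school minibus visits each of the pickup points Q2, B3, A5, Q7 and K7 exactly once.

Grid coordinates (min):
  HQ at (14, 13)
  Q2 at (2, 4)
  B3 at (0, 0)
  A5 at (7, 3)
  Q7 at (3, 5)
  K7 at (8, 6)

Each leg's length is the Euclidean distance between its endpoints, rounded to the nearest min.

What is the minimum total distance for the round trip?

39 min — the shortest possible round trip.

There are 60 distinct closed tours to check (reversals are equivalent).
HQ → Q2 → B3 → A5 → Q7 → K7 → HQ: 15+4+8+4+5+9 = 45
HQ → Q2 → B3 → A5 → K7 → Q7 → HQ: 15+4+8+3+5+14 = 49
HQ → Q2 → B3 → Q7 → A5 → K7 → HQ: 15+4+6+4+3+9 = 41
HQ → Q2 → B3 → Q7 → K7 → A5 → HQ: 15+4+6+5+3+12 = 45
HQ → Q2 → B3 → K7 → A5 → Q7 → HQ: 15+4+10+3+4+14 = 50
HQ → Q2 → B3 → K7 → Q7 → A5 → HQ: 15+4+10+5+4+12 = 50
HQ → Q2 → A5 → B3 → Q7 → K7 → HQ: 15+5+8+6+5+9 = 48
HQ → Q2 → A5 → B3 → K7 → Q7 → HQ: 15+5+8+10+5+14 = 57
HQ → Q2 → A5 → Q7 → B3 → K7 → HQ: 15+5+4+6+10+9 = 49
HQ → Q2 → A5 → Q7 → K7 → B3 → HQ: 15+5+4+5+10+19 = 58
HQ → Q2 → A5 → K7 → B3 → Q7 → HQ: 15+5+3+10+6+14 = 53
HQ → Q2 → A5 → K7 → Q7 → B3 → HQ: 15+5+3+5+6+19 = 53
HQ → Q2 → Q7 → B3 → A5 → K7 → HQ: 15+1+6+8+3+9 = 42
HQ → Q2 → Q7 → B3 → K7 → A5 → HQ: 15+1+6+10+3+12 = 47
… (46 more)
HQ → A5 → B3 → Q2 → Q7 → K7 → HQ: 12+8+4+1+5+9 = 39  ← best
The minimum is 39.
One optimal route: HQ → A5 → B3 → Q2 → Q7 → K7 → HQ (or its reverse).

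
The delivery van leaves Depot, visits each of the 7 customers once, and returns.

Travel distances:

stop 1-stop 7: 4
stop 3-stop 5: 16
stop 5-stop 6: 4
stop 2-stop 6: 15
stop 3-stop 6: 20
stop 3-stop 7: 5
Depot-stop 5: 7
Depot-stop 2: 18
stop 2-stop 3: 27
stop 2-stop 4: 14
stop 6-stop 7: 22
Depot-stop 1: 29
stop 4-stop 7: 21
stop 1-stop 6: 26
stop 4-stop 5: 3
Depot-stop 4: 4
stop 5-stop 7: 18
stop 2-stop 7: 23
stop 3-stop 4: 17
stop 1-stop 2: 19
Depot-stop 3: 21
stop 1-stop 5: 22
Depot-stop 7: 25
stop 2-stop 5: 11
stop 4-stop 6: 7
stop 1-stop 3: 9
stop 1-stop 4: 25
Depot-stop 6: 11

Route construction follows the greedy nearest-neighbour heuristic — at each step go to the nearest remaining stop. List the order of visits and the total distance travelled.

At Depot the remaining stops are stop 4 4, stop 5 7, stop 6 11, stop 2 18, stop 3 21, stop 7 25, stop 1 29; go to stop 4.
At stop 4 the remaining stops are stop 5 3, stop 6 7, stop 2 14, stop 3 17, stop 7 21, stop 1 25; go to stop 5.
At stop 5 the remaining stops are stop 6 4, stop 2 11, stop 3 16, stop 7 18, stop 1 22; go to stop 6.
At stop 6 the remaining stops are stop 2 15, stop 3 20, stop 7 22, stop 1 26; go to stop 2.
At stop 2 the remaining stops are stop 1 19, stop 7 23, stop 3 27; go to stop 1.
At stop 1 the remaining stops are stop 7 4, stop 3 9; go to stop 7.
At stop 7 the remaining stops are stop 3 5; go to stop 3.
Return stop 3→Depot: 21.
Total = 4 + 3 + 4 + 15 + 19 + 4 + 5 + 21 = 75.

Total distance 75 via the nearest-neighbour route Depot → stop 4 → stop 5 → stop 6 → stop 2 → stop 1 → stop 7 → stop 3 → Depot.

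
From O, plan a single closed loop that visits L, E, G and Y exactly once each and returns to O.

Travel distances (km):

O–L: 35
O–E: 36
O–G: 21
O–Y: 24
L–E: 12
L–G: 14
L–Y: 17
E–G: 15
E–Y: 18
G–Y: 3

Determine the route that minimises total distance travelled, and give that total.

Minimum total distance: 89 km.

O→L→E→G→Y→O: 35+12+15+3+24 = 89
O→L→E→Y→G→O: 35+12+18+3+21 = 89
O→L→G→E→Y→O: 35+14+15+18+24 = 106
O→L→G→Y→E→O: 35+14+3+18+36 = 106
O→L→Y→E→G→O: 35+17+18+15+21 = 106
O→L→Y→G→E→O: 35+17+3+15+36 = 106
O→E→L→G→Y→O: 36+12+14+3+24 = 89
O→E→L→Y→G→O: 36+12+17+3+21 = 89
O→E→G→L→Y→O: 36+15+14+17+24 = 106
O→E→Y→L→G→O: 36+18+17+14+21 = 106
O→G→L→E→Y→O: 21+14+12+18+24 = 89
O→G→E→L→Y→O: 21+15+12+17+24 = 89
The minimum is 89.
One optimal route: O → L → E → G → Y → O (or its reverse).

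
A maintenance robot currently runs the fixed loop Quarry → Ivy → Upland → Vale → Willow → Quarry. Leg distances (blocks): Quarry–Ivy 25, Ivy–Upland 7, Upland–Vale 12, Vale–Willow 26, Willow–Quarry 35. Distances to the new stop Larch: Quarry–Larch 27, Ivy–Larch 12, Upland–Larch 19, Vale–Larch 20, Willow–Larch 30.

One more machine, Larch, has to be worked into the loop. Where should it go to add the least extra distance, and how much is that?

+14 blocks — insert Larch between Quarry and Ivy.

Insertion cost between consecutive stops i–j is d(i,Larch) + d(Larch,j) − d(i,j):
  between Quarry and Ivy: 27 + 12 − 25 = 14
  between Ivy and Upland: 12 + 19 − 7 = 24
  between Upland and Vale: 19 + 20 − 12 = 27
  between Vale and Willow: 20 + 30 − 26 = 24
  between Willow and Quarry: 30 + 27 − 35 = 22
Cheapest insertion is between Quarry and Ivy, adding 14.
New total = 105 + 14 = 119.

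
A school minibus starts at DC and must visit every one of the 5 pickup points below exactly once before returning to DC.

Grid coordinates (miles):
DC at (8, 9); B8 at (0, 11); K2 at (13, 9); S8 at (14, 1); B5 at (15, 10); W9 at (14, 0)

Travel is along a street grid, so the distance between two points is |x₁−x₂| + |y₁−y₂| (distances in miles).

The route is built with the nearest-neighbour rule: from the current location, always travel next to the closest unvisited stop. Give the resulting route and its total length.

Nearest-neighbour total = 54 miles; route DC → K2 → B5 → S8 → W9 → B8 → DC.

At DC the remaining stops are K2 5, B5 8, B8 10, S8 14, W9 15; go to K2.
At K2 the remaining stops are B5 3, S8 9, W9 10, B8 15; go to B5.
At B5 the remaining stops are S8 10, W9 11, B8 16; go to S8.
At S8 the remaining stops are W9 1, B8 24; go to W9.
At W9 the remaining stops are B8 25; go to B8.
Return B8→DC: 10.
Total = 5 + 3 + 10 + 1 + 25 + 10 = 54.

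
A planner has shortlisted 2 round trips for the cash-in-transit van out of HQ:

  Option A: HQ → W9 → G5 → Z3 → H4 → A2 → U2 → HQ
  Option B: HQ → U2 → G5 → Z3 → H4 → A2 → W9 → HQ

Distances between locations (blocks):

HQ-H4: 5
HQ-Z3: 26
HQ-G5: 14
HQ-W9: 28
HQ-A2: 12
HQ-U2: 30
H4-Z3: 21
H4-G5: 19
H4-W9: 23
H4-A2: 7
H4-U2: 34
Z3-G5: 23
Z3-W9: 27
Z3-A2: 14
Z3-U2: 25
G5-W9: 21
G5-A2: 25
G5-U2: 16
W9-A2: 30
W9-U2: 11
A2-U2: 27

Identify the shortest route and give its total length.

Option A: 28 + 21 + 23 + 21 + 7 + 27 + 30 = 157
Option B: 30 + 16 + 23 + 21 + 7 + 30 + 28 = 155

155 blocks — Option B is the shortest.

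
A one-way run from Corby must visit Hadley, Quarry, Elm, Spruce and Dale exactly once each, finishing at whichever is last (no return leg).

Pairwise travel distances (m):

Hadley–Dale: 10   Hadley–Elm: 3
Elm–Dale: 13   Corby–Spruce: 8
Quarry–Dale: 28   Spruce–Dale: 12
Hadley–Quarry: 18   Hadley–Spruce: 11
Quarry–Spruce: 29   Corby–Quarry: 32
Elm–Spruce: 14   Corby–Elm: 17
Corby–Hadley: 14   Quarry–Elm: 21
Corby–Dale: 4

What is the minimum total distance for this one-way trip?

Minimum one-way distance = 51 m.

There are 5! = 120 possible orderings.
Corby - Hadley - Quarry - Elm - Spruce - Dale: 14+18+21+14+12 = 79
Corby - Hadley - Quarry - Elm - Dale - Spruce: 14+18+21+13+12 = 78
Corby - Hadley - Quarry - Spruce - Elm - Dale: 14+18+29+14+13 = 88
Corby - Hadley - Quarry - Spruce - Dale - Elm: 14+18+29+12+13 = 86
Corby - Hadley - Quarry - Dale - Elm - Spruce: 14+18+28+13+14 = 87
Corby - Hadley - Quarry - Dale - Spruce - Elm: 14+18+28+12+14 = 86
Corby - Hadley - Elm - Quarry - Spruce - Dale: 14+3+21+29+12 = 79
Corby - Hadley - Elm - Quarry - Dale - Spruce: 14+3+21+28+12 = 78
Corby - Hadley - Elm - Spruce - Quarry - Dale: 14+3+14+29+28 = 88
Corby - Hadley - Elm - Spruce - Dale - Quarry: 14+3+14+12+28 = 71
Corby - Hadley - Elm - Dale - Quarry - Spruce: 14+3+13+28+29 = 87
Corby - Hadley - Elm - Dale - Spruce - Quarry: 14+3+13+12+29 = 71
Corby - Hadley - Spruce - Quarry - Elm - Dale: 14+11+29+21+13 = 88
Corby - Hadley - Spruce - Quarry - Dale - Elm: 14+11+29+28+13 = 95
… (106 more)
Corby - Dale - Spruce - Hadley - Elm - Quarry: 4+12+11+3+21 = 51  ← best
The minimum is 51.
One shortest path: Corby → Dale → Spruce → Hadley → Elm → Quarry.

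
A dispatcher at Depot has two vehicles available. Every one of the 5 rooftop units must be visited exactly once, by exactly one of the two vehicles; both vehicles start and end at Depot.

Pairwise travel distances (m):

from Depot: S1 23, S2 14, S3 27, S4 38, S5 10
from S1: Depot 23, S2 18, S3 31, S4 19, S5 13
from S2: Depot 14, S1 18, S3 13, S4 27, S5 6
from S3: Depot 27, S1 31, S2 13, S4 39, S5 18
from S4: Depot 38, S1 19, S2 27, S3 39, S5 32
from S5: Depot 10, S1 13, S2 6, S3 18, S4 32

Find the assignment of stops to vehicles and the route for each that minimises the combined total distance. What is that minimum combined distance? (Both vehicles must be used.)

128 m — the smallest possible combined total.

Check every non-empty split of the stops between the two vehicles; for each half take its own optimal tour:
  {S1} + {S2, S3, S4, S5}: 46 + 106 = 152
  {S2} + {S1, S3, S4, S5}: 28 + 108 = 136
  {S1, S2} + {S3, S4, S5}: 55 + 105 = 160
  {S3} + {S1, S2, S4, S5}: 54 + 83 = 137
  {S1, S3} + {S2, S4, S5}: 81 + 81 = 162
  {S2, S3} + {S1, S4, S5}: 54 + 80 = 134
  … (15 splits in total)
  {S1, S2, S3, S4} + {S5}: 108 + 20 = 128  ← best
Best: vehicle 1 Depot → S1 → S4 → S3 → S2 → Depot = 108; vehicle 2 Depot → S5 → Depot = 20; combined 128.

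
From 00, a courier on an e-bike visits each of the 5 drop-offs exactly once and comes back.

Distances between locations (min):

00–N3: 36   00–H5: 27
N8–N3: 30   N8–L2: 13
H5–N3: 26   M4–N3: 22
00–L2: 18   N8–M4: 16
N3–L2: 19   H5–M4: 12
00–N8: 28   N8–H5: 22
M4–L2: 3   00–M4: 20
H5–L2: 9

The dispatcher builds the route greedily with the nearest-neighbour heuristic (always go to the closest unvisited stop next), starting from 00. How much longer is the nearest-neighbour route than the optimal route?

From 00: L2=18, M4=20, H5=27, N8=28, N3=36 → choose L2 (18).
From L2: M4=3, H5=9, N8=13, N3=19 → choose M4 (3).
From M4: H5=12, N8=16, N3=22 → choose H5 (12).
From H5: N8=22, N3=26 → choose N8 (22).
From N8: N3=30 → choose N3 (30).
NN route 00 → L2 → M4 → H5 → N8 → N3 → 00 costs 121.
Optimal: 00 → N8 → N3 → H5 → L2 → M4 → 00 costs 116 (by enumerating all 60 distinct tours).
Excess = 121 − 116 = 5.

5 min longer than the optimal tour.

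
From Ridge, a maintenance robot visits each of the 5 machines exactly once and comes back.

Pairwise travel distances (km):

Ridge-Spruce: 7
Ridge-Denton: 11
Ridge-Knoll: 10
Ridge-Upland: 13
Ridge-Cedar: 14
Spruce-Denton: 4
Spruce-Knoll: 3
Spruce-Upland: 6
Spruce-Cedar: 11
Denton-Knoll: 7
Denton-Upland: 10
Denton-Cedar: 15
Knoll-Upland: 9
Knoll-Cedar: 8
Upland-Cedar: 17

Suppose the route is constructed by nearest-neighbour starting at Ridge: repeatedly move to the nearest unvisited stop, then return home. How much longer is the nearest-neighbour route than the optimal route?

Ridge: Spruce=7, Knoll=10, Denton=11, Upland=13, Cedar=14 ⇒ Spruce
Spruce: Knoll=3, Denton=4, Upland=6, Cedar=11 ⇒ Knoll
Knoll: Denton=7, Cedar=8, Upland=9 ⇒ Denton
Denton: Upland=10, Cedar=15 ⇒ Upland
Upland: Cedar=17 ⇒ Cedar
NN route Ridge → Spruce → Knoll → Denton → Upland → Cedar → Ridge costs 58.
Optimal: Ridge → Spruce → Denton → Upland → Knoll → Cedar → Ridge costs 52 (by enumerating all 60 distinct tours).
Excess = 58 − 52 = 6.

The nearest-neighbour route is 6 km longer than optimal.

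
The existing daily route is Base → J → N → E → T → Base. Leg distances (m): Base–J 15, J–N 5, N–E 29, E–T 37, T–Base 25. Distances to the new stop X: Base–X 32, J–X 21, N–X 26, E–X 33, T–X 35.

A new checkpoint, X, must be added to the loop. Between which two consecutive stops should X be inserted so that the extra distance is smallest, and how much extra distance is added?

+30 m — insert X between N and E.

Insertion cost between consecutive stops i–j is d(i,X) + d(X,j) − d(i,j):
  between Base and J: 32 + 21 − 15 = 38
  between J and N: 21 + 26 − 5 = 42
  between N and E: 26 + 33 − 29 = 30
  between E and T: 33 + 35 − 37 = 31
  between T and Base: 35 + 32 − 25 = 42
Cheapest insertion is between N and E, adding 30.
New total = 111 + 30 = 141.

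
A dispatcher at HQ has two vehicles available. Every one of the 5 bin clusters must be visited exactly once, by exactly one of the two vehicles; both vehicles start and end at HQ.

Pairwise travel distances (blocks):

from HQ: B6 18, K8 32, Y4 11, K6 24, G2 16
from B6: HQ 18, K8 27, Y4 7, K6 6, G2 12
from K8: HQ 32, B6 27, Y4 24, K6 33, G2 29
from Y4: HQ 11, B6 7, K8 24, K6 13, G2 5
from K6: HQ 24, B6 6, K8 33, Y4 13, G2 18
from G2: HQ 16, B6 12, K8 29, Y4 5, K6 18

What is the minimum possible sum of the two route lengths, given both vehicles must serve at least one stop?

Minimum combined distance: 121 blocks.

Check every non-empty split of the stops between the two vehicles; for each half take its own optimal tour:
  {B6} + {K8, Y4, K6, G2}: 36 + 99 = 135
  {K8} + {B6, Y4, K6, G2}: 64 + 58 = 122
  {B6, K8} + {Y4, K6, G2}: 77 + 58 = 135
  {Y4} + {B6, K8, K6, G2}: 22 + 99 = 121
  {B6, Y4} + {K8, K6, G2}: 36 + 99 = 135
  {K8, Y4} + {B6, K6, G2}: 67 + 58 = 125
  … (15 splits in total)
Best: vehicle 1 HQ → Y4 → HQ = 22; vehicle 2 HQ → K8 → B6 → K6 → G2 → HQ = 99; combined 121.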